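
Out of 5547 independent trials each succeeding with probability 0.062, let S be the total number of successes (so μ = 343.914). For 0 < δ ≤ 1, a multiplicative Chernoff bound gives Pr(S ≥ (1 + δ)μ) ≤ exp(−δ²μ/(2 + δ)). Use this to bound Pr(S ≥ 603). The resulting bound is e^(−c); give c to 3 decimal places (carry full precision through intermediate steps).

70.889

Write 603 = (1 + δ)μ, so δ = 603/343.914 − 1 = 0.7533453…
Then the exponent is δ²μ/(2 + δ) = (603 − μ)² / (μ·(2 + δ)) = 70.888756.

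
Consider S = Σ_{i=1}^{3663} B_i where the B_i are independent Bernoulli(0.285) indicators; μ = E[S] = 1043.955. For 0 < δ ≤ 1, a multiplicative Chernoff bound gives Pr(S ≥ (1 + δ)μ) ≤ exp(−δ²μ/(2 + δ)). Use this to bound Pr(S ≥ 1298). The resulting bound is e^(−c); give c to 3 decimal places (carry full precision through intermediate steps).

27.558

Write 1298 = (1 + δ)μ, so δ = 1298/1043.955 − 1 = 0.2433486…
Then the exponent is δ²μ/(2 + δ) = (1298 − μ)² / (μ·(2 + δ)) = 27.557687.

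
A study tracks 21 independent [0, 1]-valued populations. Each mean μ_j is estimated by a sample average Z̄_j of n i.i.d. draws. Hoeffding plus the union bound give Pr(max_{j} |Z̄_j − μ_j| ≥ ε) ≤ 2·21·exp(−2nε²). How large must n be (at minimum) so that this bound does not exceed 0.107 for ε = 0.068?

646

Need 2·21·exp(−2nε²) ≤ 0.107, i.e. exp(−2nε²) ≤ 0.107/42.
So 2nε² ≥ ln(42/0.107) = 5.972596.
Hence n ≥ 5.972596/(2·0.068²) = 645.826.
The smallest integer n is 646.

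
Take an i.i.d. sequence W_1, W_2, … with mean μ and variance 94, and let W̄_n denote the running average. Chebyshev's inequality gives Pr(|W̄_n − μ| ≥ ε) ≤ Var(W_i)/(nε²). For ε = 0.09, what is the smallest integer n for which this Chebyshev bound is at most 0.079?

Require 94/(n·0.09²) ≤ 0.079, i.e. n ≥ 94/(0.079·0.09²) = 146897.953.
The smallest integer n is 146898.

146898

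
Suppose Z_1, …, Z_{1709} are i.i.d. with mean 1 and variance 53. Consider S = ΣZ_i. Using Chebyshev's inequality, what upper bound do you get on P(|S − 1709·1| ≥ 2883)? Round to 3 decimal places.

0.011

Var(S) = n·Var(Z_i) = 1709·53 = 90577.
Chebyshev: P(|S − 1709·1| ≥ 2883) ≤ Var(S)/2883² = 90577/8311689 = 0.0109.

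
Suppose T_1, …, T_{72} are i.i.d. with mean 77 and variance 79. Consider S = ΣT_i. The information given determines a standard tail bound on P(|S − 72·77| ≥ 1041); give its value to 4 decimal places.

0.0052

With mean and variance of each term known, Chebyshev's inequality bounds the deviation of the sum (or sample mean).
Var(S) = n·Var(T_i) = 72·79 = 5688.
Chebyshev: P(|S − 72·77| ≥ 1041) ≤ Var(S)/1041² = 5688/1083681 = 0.0052.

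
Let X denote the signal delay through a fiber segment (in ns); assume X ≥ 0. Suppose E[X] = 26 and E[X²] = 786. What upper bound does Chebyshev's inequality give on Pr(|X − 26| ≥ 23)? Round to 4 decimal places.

0.2079

Var(X) = E[X²] − (E[X])² = 786 − 676 = 110.
Chebyshev's inequality: Pr(|X − μ| ≥ t) ≤ Var(X)/t² = 110/529 = 0.2079.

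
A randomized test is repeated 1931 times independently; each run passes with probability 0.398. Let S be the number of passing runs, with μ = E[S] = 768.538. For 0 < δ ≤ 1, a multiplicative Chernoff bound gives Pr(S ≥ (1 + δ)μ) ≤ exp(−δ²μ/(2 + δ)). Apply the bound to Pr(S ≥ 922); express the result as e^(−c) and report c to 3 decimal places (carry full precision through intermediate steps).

Write 922 = (1 + δ)μ, so δ = 922/768.538 − 1 = 0.1996804…
Then the exponent is δ²μ/(2 + δ) = (922 − μ)² / (μ·(2 + δ)) = 13.930823.

13.931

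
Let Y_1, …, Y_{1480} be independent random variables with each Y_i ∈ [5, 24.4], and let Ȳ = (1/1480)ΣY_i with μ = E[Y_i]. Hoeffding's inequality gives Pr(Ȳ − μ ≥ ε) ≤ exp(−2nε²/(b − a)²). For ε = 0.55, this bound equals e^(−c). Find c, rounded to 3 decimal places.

c = 2nε²/(b − a)² = 2·1480·0.55² / 19.4² = 2.3791.

2.379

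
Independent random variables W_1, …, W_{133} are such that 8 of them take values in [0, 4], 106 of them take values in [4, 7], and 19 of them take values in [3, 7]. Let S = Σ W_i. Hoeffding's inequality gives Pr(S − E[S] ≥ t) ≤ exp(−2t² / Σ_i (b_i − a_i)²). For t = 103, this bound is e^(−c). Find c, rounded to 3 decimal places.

Σ(b_i − a_i)² = 8·4² + 106·3² + 19·4² = 1386.
c = 2t² / 1386 = 2·103² / 1386 = 15.3088.

15.309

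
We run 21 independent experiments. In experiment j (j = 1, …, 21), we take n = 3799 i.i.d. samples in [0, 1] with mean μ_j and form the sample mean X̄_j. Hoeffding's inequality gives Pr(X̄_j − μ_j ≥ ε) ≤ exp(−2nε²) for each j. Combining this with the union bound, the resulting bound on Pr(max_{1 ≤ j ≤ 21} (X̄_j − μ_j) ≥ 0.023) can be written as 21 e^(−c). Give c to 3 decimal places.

Union bound over the 21 events: Pr(max_{1 ≤ j ≤ 21} (X̄_j − μ_j) ≥ 0.023) ≤ 21·exp(−2nε²) = 21 exp(−2·3799·0.023²).
So c = 2·3799·0.023² = 4.0193.

4.019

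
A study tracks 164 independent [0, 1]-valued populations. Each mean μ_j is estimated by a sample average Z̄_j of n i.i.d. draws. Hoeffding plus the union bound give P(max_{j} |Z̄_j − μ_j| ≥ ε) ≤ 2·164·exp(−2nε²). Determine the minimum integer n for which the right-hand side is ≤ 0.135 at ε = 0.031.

4056

Need 2·164·exp(−2nε²) ≤ 0.135, i.e. exp(−2nε²) ≤ 0.135/328.
So 2nε² ≥ ln(328/0.135) = 7.795494.
Hence n ≥ 7.795494/(2·0.031²) = 4055.928.
The smallest integer n is 4056.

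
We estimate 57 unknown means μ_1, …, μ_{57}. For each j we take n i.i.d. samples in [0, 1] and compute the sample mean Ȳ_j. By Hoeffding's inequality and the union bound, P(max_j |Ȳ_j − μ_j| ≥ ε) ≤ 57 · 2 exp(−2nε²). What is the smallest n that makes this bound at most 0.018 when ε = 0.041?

2604

Need 2·57·exp(−2nε²) ≤ 0.018, i.e. exp(−2nε²) ≤ 0.018/114.
So 2nε² ≥ ln(114/0.018) = 8.753582.
Hence n ≥ 8.753582/(2·0.041²) = 2603.683.
The smallest integer n is 2604.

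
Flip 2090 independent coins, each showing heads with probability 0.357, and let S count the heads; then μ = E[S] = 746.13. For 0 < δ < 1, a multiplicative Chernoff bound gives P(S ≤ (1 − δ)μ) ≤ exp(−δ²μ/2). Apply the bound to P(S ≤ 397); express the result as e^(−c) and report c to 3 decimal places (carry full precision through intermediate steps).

Write 397 = (1 − δ)μ, so δ = 1 − 397/746.13 = 0.4679211…
Then the exponent is δ²μ/2 = (μ − 397)²/(2μ) = 81.682654.

81.683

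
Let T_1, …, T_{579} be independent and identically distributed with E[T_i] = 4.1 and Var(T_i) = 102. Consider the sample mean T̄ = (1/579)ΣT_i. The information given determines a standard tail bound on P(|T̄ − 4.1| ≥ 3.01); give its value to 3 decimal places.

0.019

With mean and variance of each term known, Chebyshev's inequality bounds the deviation of the sum (or sample mean).
Var(T̄) = Var(T_i)/n = 102/579 = 0.17617.
Chebyshev: P(|T̄ − 4.1| ≥ 3.01) ≤ Var(T̄)/(3.01)² = 102/(579·3.01²) = 0.0194.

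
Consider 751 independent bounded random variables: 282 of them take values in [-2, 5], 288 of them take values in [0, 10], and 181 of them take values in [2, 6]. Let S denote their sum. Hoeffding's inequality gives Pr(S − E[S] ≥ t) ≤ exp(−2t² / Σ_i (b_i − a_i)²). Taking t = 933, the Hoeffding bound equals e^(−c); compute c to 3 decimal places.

Σ(b_i − a_i)² = 282·7² + 288·10² + 181·4² = 45514.
c = 2t² / 45514 = 2·933² / 45514 = 38.2515.

38.251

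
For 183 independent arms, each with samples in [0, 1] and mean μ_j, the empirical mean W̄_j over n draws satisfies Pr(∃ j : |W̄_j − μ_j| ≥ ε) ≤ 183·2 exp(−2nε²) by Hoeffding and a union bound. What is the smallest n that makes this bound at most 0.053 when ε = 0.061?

Need 2·183·exp(−2nε²) ≤ 0.053, i.e. exp(−2nε²) ≤ 0.053/366.
So 2nε² ≥ ln(366/0.053) = 8.840097.
Hence n ≥ 8.840097/(2·0.061²) = 1187.866.
The smallest integer n is 1188.

1188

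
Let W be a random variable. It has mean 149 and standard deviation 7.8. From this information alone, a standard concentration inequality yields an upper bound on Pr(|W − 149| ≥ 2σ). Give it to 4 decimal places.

0.2500

Mean and variance are known, so Chebyshev's inequality applies.
Chebyshev: Pr(|W − μ| ≥ t) ≤ Var(W)/t².
Var(W) = σ² = 7.8² = 60.84.
t = 2·7.8 = 15.6.
Bound = 60.84 / 243.36 = 0.2500.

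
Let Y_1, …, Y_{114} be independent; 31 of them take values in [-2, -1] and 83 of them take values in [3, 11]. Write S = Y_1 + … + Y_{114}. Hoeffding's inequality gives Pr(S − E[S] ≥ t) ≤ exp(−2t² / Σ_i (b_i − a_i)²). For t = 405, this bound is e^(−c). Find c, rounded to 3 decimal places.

Σ(b_i − a_i)² = 31·1² + 83·8² = 5343.
c = 2t² / 5343 = 2·405² / 5343 = 61.3981.

61.398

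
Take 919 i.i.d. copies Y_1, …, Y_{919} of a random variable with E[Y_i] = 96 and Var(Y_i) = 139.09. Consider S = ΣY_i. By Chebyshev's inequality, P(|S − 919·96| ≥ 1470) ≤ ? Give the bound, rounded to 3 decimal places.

0.059

Var(S) = n·Var(Y_i) = 919·139.09 = 127823.71.
Chebyshev: P(|S − 919·96| ≥ 1470) ≤ Var(S)/1470² = 127823.71/2160900 = 0.0592.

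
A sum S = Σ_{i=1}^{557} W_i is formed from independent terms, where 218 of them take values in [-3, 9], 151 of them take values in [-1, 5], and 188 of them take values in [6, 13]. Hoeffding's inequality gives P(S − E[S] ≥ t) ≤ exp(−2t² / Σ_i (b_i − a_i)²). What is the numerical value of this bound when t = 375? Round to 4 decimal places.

Σ(b_i − a_i)² = 218·12² + 151·6² + 188·7² = 46040.
Exponent = 2·375² / 46040 = 6.10882.
Bound = exp(−6.10882) = 0.00222.

0.0022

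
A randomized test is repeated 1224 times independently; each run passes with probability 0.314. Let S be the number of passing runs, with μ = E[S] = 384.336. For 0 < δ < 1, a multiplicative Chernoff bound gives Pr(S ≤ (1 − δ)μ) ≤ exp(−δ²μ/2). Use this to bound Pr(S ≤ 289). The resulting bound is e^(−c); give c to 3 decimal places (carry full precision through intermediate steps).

Write 289 = (1 − δ)μ, so δ = 1 − 289/384.336 = 0.2480538…
Then the exponent is δ²μ/2 = (μ − 289)²/(2μ) = 11.824228.

11.824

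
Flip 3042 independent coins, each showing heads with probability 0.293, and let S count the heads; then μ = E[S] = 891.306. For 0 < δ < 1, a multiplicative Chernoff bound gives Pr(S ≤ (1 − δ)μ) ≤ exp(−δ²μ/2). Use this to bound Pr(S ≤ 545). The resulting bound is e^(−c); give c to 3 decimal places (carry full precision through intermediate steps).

Write 545 = (1 − δ)μ, so δ = 1 − 545/891.306 = 0.3885377…
Then the exponent is δ²μ/2 = (μ − 545)²/(2μ) = 67.276472.

67.276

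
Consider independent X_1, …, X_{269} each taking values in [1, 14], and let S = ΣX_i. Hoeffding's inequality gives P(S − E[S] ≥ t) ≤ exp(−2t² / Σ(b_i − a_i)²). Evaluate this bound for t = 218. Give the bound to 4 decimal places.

0.1236

Σ(b_i − a_i)² = 269·(13)² = 45461.
Exponent = 2·218²/45461 = 2.0908.
Bound = exp(−2.0908) = 0.12359.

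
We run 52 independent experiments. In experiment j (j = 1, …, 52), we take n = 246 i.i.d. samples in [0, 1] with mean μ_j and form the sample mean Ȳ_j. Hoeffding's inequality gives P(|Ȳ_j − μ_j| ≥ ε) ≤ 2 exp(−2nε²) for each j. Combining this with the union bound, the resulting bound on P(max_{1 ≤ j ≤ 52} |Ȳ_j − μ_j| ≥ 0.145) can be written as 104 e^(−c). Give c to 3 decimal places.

Union bound over the 52 events: P(max_{1 ≤ j ≤ 52} |Ȳ_j − μ_j| ≥ 0.145) ≤ 52·2·exp(−2nε²) = 104 exp(−2·246·0.145²).
So c = 2·246·0.145² = 10.3443.

10.344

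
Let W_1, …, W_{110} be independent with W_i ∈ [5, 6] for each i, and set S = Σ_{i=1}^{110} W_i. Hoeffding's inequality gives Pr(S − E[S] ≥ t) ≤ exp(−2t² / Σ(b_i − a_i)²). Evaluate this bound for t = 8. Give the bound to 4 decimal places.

0.3123

Σ(b_i − a_i)² = 110·(1)² = 110.
Exponent = 2·8²/110 = 1.1636.
Bound = exp(−1.1636) = 0.31235.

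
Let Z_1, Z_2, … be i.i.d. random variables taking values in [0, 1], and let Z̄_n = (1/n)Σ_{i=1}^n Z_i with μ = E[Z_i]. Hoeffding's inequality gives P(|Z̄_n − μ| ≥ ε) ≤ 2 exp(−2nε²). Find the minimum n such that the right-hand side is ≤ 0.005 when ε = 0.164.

Require 2·exp(−2nε²) ≤ 0.005, i.e. 2nε² ≥ ln(2/0.005) = 5.991465.
So n ≥ 5.991465 / (2·0.164²) = 111.382.
The smallest integer n is 112.

112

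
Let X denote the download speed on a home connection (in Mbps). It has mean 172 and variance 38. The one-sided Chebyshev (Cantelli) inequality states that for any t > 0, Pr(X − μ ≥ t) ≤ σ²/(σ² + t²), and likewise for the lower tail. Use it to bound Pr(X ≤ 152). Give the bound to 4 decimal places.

Here σ² = 38 and t = 20, so σ² + t² = 438.
Cantelli's bound: 38/438 = 0.0868.

0.0868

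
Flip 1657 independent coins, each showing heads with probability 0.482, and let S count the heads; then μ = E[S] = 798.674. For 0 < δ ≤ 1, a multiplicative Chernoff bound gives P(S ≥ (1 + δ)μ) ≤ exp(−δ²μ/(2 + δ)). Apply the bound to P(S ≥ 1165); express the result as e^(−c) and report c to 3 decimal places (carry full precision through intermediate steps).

68.339

Write 1165 = (1 + δ)μ, so δ = 1165/798.674 − 1 = 0.4586677…
Then the exponent is δ²μ/(2 + δ) = (1165 − μ)² / (μ·(2 + δ)) = 68.338603.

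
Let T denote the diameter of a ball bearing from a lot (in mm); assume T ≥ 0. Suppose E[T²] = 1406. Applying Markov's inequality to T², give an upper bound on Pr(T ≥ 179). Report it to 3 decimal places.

0.044

Since T ≥ 0, the event {T ≥ 179} is the same as {T² ≥ 32041}.
Markov's inequality applied to T² gives Pr(T² ≥ 32041) ≤ E[T²]/32041 = 1406/32041 = 0.0439.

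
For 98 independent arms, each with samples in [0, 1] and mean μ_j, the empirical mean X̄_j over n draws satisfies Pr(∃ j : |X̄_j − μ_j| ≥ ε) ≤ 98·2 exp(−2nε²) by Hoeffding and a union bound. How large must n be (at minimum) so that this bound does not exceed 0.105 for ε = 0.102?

362

Need 2·98·exp(−2nε²) ≤ 0.105, i.e. exp(−2nε²) ≤ 0.105/196.
So 2nε² ≥ ln(196/0.105) = 7.531910.
Hence n ≥ 7.531910/(2·0.102²) = 361.972.
The smallest integer n is 362.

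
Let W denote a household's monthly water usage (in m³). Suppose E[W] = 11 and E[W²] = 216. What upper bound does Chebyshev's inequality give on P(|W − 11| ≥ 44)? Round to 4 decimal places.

0.0491

Var(W) = E[W²] − (E[W])² = 216 − 121 = 95.
Chebyshev's inequality: P(|W − μ| ≥ t) ≤ Var(W)/t² = 95/1936 = 0.0491.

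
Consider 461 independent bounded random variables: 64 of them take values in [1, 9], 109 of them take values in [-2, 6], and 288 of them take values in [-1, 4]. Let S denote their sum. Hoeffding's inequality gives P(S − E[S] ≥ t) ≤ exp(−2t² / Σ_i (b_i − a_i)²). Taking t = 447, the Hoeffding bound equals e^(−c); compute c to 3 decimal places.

21.871

Σ(b_i − a_i)² = 64·8² + 109·8² + 288·5² = 18272.
c = 2t² / 18272 = 2·447² / 18272 = 21.8705.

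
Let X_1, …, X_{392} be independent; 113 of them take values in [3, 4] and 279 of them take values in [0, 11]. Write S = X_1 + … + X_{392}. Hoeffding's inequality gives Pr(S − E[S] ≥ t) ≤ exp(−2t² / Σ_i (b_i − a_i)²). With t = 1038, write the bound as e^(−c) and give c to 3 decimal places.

Σ(b_i − a_i)² = 113·1² + 279·11² = 33872.
c = 2t² / 33872 = 2·1038² / 33872 = 63.6186.

63.619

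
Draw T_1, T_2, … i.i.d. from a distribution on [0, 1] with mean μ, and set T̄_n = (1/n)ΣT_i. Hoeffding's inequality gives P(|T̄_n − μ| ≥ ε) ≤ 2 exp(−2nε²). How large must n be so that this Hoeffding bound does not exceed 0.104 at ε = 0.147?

69

Require 2·exp(−2nε²) ≤ 0.104, i.e. 2nε² ≥ ln(2/0.104) = 2.956512.
So n ≥ 2.956512 / (2·0.147²) = 68.409.
The smallest integer n is 69.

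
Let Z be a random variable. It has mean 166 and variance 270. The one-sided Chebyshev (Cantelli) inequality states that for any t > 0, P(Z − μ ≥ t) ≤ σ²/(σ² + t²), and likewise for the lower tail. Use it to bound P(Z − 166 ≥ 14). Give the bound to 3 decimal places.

0.579

Here σ² = 270 and t = 14, so σ² + t² = 466.
Cantelli's bound: 270/466 = 0.5794.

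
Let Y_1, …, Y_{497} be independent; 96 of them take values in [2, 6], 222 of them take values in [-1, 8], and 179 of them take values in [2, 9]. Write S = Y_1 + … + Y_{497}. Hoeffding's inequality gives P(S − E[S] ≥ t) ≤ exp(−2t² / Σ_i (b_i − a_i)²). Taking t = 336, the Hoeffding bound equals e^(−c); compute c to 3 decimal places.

Σ(b_i − a_i)² = 96·4² + 222·9² + 179·7² = 28289.
c = 2t² / 28289 = 2·336² / 28289 = 7.9816.

7.982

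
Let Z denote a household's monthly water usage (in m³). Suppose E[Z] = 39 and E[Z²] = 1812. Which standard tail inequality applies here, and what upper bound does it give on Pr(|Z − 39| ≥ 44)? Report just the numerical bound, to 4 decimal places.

0.1503

The first two moments determine the variance, so Chebyshev's inequality is the sharpest standard bound available.
Var(Z) = E[Z²] − (E[Z])² = 1812 − 1521 = 291.
Chebyshev's inequality: Pr(|Z − μ| ≥ t) ≤ Var(Z)/t² = 291/1936 = 0.1503.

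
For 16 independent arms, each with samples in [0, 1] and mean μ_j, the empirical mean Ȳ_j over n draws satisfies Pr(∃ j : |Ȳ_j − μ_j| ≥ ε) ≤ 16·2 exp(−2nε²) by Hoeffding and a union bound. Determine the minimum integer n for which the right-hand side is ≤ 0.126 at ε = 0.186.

Need 2·16·exp(−2nε²) ≤ 0.126, i.e. exp(−2nε²) ≤ 0.126/32.
So 2nε² ≥ ln(32/0.126) = 5.537209.
Hence n ≥ 5.537209/(2·0.186²) = 80.027.
The smallest integer n is 81.

81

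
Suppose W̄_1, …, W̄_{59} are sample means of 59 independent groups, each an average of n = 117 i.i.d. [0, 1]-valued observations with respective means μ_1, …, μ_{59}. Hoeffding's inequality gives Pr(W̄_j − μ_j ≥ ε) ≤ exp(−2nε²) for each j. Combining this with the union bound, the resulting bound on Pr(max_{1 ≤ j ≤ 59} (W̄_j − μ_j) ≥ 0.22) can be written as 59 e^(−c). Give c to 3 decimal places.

Union bound over the 59 events: Pr(max_{1 ≤ j ≤ 59} (W̄_j − μ_j) ≥ 0.22) ≤ 59·exp(−2nε²) = 59 exp(−2·117·0.22²).
So c = 2·117·0.22² = 11.3256.

11.326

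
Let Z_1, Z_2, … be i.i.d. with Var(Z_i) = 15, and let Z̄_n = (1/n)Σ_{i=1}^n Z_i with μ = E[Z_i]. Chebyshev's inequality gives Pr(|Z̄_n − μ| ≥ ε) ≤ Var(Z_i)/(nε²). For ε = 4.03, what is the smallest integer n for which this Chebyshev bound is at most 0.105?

9

Require 15/(n·4.03²) ≤ 0.105, i.e. n ≥ 15/(0.105·4.03²) = 8.796.
The smallest integer n is 9.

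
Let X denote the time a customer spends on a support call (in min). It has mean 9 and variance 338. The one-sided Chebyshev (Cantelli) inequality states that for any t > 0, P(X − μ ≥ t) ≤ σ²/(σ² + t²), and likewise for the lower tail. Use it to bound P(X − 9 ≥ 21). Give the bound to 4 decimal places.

Here σ² = 338 and t = 21, so σ² + t² = 779.
Cantelli's bound: 338/779 = 0.4339.

0.4339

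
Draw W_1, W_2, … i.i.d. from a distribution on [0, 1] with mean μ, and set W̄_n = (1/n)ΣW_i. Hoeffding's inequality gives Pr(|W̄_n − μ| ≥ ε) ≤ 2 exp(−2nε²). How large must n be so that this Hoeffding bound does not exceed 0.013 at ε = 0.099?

257

Require 2·exp(−2nε²) ≤ 0.013, i.e. 2nε² ≥ ln(2/0.013) = 5.035953.
So n ≥ 5.035953 / (2·0.099²) = 256.910.
The smallest integer n is 257.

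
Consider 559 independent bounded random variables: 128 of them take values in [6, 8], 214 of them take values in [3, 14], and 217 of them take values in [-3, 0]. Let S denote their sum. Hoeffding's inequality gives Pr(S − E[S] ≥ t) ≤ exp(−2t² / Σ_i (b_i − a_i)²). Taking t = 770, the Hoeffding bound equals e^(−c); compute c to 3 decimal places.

Σ(b_i − a_i)² = 128·2² + 214·11² + 217·3² = 28359.
c = 2t² / 28359 = 2·770² / 28359 = 41.8139.

41.814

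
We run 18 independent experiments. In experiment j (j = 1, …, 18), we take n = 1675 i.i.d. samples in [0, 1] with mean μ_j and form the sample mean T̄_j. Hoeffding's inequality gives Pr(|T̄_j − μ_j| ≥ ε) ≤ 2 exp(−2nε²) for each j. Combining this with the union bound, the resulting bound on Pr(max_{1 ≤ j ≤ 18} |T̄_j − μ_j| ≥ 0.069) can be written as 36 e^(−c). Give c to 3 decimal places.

Union bound over the 18 events: Pr(max_{1 ≤ j ≤ 18} |T̄_j − μ_j| ≥ 0.069) ≤ 18·2·exp(−2nε²) = 36 exp(−2·1675·0.069²).
So c = 2·1675·0.069² = 15.9494.

15.949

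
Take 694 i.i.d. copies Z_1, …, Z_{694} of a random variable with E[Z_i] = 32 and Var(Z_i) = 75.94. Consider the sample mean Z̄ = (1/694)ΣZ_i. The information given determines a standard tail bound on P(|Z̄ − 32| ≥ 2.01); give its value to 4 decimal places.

0.0271

With mean and variance of each term known, Chebyshev's inequality bounds the deviation of the sum (or sample mean).
Var(Z̄) = Var(Z_i)/n = 75.94/694 = 0.10942.
Chebyshev: P(|Z̄ − 32| ≥ 2.01) ≤ Var(Z̄)/(2.01)² = 75.94/(694·2.01²) = 0.0271.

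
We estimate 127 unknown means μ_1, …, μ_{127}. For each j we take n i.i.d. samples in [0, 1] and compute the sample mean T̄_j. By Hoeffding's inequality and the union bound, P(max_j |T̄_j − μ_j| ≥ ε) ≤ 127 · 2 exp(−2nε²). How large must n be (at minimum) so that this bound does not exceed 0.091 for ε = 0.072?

766

Need 2·127·exp(−2nε²) ≤ 0.091, i.e. exp(−2nε²) ≤ 0.091/254.
So 2nε² ≥ ln(254/0.091) = 7.934230.
Hence n ≥ 7.934230/(2·0.072²) = 765.261.
The smallest integer n is 766.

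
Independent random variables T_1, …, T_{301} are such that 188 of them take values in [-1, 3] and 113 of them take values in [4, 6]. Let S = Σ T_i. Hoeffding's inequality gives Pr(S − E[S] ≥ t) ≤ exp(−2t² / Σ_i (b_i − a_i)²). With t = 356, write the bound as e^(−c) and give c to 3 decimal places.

Σ(b_i − a_i)² = 188·4² + 113·2² = 3460.
c = 2t² / 3460 = 2·356² / 3460 = 73.2578.

73.258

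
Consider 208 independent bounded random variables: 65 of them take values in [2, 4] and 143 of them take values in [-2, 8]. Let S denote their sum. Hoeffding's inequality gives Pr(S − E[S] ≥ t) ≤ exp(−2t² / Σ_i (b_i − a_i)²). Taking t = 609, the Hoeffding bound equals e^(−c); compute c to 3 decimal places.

50.945

Σ(b_i − a_i)² = 65·2² + 143·10² = 14560.
c = 2t² / 14560 = 2·609² / 14560 = 50.9452.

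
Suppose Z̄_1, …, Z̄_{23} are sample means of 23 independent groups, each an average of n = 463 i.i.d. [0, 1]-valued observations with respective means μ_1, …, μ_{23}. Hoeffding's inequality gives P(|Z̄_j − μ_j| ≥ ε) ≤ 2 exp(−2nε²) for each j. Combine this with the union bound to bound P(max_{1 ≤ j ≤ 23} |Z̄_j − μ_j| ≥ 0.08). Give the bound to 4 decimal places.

0.1227

Per-experiment Hoeffding bound: 2·exp(−2·463·0.08²) = 2·exp(−5.92640) = 0.0053361.
Union bound over 23 events: 23·0.0053361 = 0.12273.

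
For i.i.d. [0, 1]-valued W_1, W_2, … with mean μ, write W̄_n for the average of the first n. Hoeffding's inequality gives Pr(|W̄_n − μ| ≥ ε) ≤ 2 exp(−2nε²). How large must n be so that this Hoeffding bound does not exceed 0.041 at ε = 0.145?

93

Require 2·exp(−2nε²) ≤ 0.041, i.e. 2nε² ≥ ln(2/0.041) = 3.887330.
So n ≥ 3.887330 / (2·0.145²) = 92.445.
The smallest integer n is 93.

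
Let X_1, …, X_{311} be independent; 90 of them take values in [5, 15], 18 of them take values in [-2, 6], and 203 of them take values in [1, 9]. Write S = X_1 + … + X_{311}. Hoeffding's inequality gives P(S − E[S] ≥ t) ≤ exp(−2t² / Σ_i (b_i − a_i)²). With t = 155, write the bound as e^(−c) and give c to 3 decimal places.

2.076

Σ(b_i − a_i)² = 90·10² + 18·8² + 203·8² = 23144.
c = 2t² / 23144 = 2·155² / 23144 = 2.0761.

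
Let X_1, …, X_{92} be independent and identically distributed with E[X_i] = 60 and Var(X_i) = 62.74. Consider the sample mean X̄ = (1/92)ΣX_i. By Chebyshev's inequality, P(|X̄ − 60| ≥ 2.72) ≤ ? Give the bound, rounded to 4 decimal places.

Var(X̄) = Var(X_i)/n = 62.74/92 = 0.68196.
Chebyshev: P(|X̄ − 60| ≥ 2.72) ≤ Var(X̄)/(2.72)² = 62.74/(92·2.72²) = 0.0922.

0.0922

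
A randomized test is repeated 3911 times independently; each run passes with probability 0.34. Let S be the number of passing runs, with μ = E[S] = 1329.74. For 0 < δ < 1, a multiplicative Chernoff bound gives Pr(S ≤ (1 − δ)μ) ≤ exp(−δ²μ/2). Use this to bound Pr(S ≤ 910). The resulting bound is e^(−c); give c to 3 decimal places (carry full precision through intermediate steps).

Write 910 = (1 − δ)μ, so δ = 1 − 910/1329.74 = 0.3156557…
Then the exponent is δ²μ/2 = (μ − 910)²/(2μ) = 66.246660.

66.247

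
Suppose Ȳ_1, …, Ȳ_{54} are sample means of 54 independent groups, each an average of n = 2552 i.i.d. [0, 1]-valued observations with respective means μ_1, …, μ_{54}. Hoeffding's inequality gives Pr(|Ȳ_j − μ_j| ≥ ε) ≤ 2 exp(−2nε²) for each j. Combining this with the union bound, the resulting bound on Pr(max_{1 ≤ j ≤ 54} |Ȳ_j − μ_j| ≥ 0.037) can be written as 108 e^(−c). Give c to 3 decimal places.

Union bound over the 54 events: Pr(max_{1 ≤ j ≤ 54} |Ȳ_j − μ_j| ≥ 0.037) ≤ 54·2·exp(−2nε²) = 108 exp(−2·2552·0.037²).
So c = 2·2552·0.037² = 6.9874.

6.987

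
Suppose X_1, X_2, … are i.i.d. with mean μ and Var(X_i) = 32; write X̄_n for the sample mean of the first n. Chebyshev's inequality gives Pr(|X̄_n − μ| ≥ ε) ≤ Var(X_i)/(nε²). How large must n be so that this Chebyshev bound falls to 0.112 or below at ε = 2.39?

Require 32/(n·2.39²) ≤ 0.112, i.e. n ≥ 32/(0.112·2.39²) = 50.019.
The smallest integer n is 51.

51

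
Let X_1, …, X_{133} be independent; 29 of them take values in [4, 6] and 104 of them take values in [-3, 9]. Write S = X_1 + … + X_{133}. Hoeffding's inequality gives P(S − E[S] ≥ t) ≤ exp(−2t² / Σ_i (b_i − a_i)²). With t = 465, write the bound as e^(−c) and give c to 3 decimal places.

28.654

Σ(b_i − a_i)² = 29·2² + 104·12² = 15092.
c = 2t² / 15092 = 2·465² / 15092 = 28.6543.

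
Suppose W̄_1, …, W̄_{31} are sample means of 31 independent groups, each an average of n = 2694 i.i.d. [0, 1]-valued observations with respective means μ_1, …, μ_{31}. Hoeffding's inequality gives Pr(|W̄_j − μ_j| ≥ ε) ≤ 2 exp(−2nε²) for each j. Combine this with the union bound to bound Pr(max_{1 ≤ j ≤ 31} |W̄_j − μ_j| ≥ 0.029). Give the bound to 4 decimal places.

Per-experiment Hoeffding bound: 2·exp(−2·2694·0.029²) = 2·exp(−4.53131) = 0.021533.
Union bound over 31 events: 31·0.021533 = 0.66753.

0.6675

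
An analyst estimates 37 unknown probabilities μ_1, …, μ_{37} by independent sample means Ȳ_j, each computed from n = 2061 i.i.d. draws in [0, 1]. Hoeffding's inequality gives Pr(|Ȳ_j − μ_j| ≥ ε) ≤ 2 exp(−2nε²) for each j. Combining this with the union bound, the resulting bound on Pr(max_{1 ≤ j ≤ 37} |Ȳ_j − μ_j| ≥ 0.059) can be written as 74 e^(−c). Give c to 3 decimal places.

14.349

Union bound over the 37 events: Pr(max_{1 ≤ j ≤ 37} |Ȳ_j − μ_j| ≥ 0.059) ≤ 37·2·exp(−2nε²) = 74 exp(−2·2061·0.059²).
So c = 2·2061·0.059² = 14.3487.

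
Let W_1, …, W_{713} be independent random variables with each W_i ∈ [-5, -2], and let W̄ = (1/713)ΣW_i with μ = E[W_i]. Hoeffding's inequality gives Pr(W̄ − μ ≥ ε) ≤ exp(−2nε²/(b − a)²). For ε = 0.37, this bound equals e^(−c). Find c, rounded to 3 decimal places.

c = 2nε²/(b − a)² = 2·713·0.37² / 3² = 21.6910.

21.691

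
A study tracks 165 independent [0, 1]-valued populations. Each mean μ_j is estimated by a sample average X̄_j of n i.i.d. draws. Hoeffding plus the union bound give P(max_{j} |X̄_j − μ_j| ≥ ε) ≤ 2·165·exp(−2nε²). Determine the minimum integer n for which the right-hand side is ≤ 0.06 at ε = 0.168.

153

Need 2·165·exp(−2nε²) ≤ 0.06, i.e. exp(−2nε²) ≤ 0.06/330.
So 2nε² ≥ ln(330/0.06) = 8.612503.
Hence n ≥ 8.612503/(2·0.168²) = 152.574.
The smallest integer n is 153.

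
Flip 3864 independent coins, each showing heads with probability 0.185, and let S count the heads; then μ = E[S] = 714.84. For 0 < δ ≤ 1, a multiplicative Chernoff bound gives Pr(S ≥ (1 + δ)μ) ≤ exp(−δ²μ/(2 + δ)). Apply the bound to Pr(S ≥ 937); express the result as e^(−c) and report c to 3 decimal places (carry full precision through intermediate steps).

29.879

Write 937 = (1 + δ)μ, so δ = 937/714.84 − 1 = 0.3107828…
Then the exponent is δ²μ/(2 + δ) = (937 − μ)² / (μ·(2 + δ)) = 29.878842.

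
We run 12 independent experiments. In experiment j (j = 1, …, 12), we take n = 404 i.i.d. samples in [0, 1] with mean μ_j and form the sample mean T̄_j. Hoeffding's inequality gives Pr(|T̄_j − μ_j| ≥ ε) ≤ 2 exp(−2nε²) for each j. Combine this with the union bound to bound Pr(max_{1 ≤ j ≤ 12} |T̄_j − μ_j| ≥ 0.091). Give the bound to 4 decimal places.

0.0298

Per-experiment Hoeffding bound: 2·exp(−2·404·0.091²) = 2·exp(−6.69105) = 0.002484.
Union bound over 12 events: 12·0.002484 = 0.02981.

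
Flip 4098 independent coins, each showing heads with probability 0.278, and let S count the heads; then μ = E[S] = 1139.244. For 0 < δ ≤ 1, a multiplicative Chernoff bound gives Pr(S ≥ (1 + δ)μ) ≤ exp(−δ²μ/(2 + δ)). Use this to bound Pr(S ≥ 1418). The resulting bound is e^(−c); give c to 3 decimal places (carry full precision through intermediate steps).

Write 1418 = (1 + δ)μ, so δ = 1418/1139.244 − 1 = 0.2446851…
Then the exponent is δ²μ/(2 + δ) = (1418 − μ)² / (μ·(2 + δ)) = 30.386192.

30.386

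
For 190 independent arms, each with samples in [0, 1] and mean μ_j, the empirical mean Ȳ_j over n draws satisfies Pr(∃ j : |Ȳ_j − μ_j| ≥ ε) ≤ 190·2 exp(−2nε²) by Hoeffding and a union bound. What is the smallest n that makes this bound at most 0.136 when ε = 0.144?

Need 2·190·exp(−2nε²) ≤ 0.136, i.e. exp(−2nε²) ≤ 0.136/380.
So 2nε² ≥ ln(380/0.136) = 7.935272.
Hence n ≥ 7.935272/(2·0.144²) = 191.340.
The smallest integer n is 192.

192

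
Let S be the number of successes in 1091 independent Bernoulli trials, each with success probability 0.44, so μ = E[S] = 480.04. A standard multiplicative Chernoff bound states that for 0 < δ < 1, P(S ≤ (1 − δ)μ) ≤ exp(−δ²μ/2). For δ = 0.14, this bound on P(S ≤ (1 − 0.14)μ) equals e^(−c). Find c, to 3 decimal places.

c = δ²μ/2 = 0.14²·480.04/2 = 4.7044.

4.704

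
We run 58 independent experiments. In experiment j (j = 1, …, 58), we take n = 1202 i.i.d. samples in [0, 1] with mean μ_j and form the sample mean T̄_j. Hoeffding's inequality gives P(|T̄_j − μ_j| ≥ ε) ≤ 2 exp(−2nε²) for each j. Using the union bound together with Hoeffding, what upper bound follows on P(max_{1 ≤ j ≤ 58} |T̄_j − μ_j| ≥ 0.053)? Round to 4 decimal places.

Per-experiment Hoeffding bound: 2·exp(−2·1202·0.053²) = 2·exp(−6.75284) = 0.0023351.
Union bound over 58 events: 58·0.0023351 = 0.13544.

0.1354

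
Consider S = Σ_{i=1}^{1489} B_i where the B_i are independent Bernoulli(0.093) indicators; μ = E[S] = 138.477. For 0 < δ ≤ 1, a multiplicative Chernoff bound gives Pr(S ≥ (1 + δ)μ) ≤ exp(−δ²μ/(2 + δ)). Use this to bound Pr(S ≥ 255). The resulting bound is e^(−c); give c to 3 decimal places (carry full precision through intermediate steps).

Write 255 = (1 + δ)μ, so δ = 255/138.477 − 1 = 0.841461…
Then the exponent is δ²μ/(2 + δ) = (255 − μ)² / (μ·(2 + δ)) = 34.506743.

34.507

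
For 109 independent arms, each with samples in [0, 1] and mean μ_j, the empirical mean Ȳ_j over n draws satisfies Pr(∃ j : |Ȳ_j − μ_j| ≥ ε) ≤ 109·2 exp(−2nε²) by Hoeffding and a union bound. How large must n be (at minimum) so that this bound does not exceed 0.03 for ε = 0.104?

412

Need 2·109·exp(−2nε²) ≤ 0.03, i.e. exp(−2nε²) ≤ 0.03/218.
So 2nε² ≥ ln(218/0.03) = 8.891053.
Hence n ≥ 8.891053/(2·0.104²) = 411.014.
The smallest integer n is 412.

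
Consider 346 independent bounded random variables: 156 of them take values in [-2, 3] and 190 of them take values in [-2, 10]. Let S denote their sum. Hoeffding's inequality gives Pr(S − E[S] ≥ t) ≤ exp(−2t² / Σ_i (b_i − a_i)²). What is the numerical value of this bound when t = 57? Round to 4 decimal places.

0.8123

Σ(b_i − a_i)² = 156·5² + 190·12² = 31260.
Exponent = 2·57² / 31260 = 0.20787.
Bound = exp(−0.20787) = 0.81231.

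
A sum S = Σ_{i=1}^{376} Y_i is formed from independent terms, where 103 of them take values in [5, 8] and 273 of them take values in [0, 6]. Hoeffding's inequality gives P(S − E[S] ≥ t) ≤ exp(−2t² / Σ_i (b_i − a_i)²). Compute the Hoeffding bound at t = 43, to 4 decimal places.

Σ(b_i − a_i)² = 103·3² + 273·6² = 10755.
Exponent = 2·43² / 10755 = 0.34384.
Bound = exp(−0.34384) = 0.70904.

0.7090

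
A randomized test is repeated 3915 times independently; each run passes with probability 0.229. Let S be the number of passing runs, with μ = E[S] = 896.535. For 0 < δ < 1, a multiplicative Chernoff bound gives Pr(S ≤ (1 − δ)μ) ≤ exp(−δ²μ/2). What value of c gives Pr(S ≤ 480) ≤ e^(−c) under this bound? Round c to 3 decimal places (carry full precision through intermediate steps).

Write 480 = (1 − δ)μ, so δ = 1 − 480/896.535 = 0.4646054…
Then the exponent is δ²μ/2 = (μ − 480)²/(2μ) = 96.762205.

96.762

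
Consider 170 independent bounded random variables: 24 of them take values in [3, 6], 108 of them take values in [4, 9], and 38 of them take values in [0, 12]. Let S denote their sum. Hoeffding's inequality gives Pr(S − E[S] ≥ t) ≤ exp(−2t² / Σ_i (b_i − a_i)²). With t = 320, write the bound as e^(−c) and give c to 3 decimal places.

24.416

Σ(b_i − a_i)² = 24·3² + 108·5² + 38·12² = 8388.
c = 2t² / 8388 = 2·320² / 8388 = 24.4158.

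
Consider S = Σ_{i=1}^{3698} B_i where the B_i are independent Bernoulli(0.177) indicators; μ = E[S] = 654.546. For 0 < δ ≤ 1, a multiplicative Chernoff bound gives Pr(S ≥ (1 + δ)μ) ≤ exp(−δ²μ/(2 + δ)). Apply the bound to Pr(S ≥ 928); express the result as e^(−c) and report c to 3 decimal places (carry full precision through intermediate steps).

Write 928 = (1 + δ)μ, so δ = 928/654.546 − 1 = 0.4177766…
Then the exponent is δ²μ/(2 + δ) = (928 − μ)² / (μ·(2 + δ)) = 47.251132.

47.251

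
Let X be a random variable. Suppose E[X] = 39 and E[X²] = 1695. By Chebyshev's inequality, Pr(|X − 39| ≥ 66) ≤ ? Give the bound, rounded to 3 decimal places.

0.040

Var(X) = E[X²] − (E[X])² = 1695 − 1521 = 174.
Chebyshev's inequality: Pr(|X − μ| ≥ t) ≤ Var(X)/t² = 174/4356 = 0.0399.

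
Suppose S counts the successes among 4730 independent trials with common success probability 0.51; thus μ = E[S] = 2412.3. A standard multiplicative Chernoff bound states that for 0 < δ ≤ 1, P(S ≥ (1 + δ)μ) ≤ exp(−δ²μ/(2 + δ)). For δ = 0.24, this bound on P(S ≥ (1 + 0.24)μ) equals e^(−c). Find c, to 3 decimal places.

c = δ²μ/(2 + δ) = 0.24²·2412.3/(2 + 0.24) = 62.0306.

62.031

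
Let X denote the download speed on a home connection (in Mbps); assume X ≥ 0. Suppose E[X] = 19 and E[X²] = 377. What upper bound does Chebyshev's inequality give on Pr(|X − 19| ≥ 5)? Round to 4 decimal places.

Var(X) = E[X²] − (E[X])² = 377 − 361 = 16.
Chebyshev's inequality: Pr(|X − μ| ≥ t) ≤ Var(X)/t² = 16/25 = 0.6400.

0.6400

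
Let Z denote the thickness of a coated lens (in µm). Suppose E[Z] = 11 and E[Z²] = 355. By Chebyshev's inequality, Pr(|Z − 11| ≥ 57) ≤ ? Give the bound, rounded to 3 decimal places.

Var(Z) = E[Z²] − (E[Z])² = 355 − 121 = 234.
Chebyshev's inequality: Pr(|Z − μ| ≥ t) ≤ Var(Z)/t² = 234/3249 = 0.0720.

0.072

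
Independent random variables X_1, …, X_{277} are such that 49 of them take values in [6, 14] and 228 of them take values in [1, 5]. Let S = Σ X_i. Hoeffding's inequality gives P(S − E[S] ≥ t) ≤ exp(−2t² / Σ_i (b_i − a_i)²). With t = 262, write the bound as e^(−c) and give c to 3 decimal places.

Σ(b_i − a_i)² = 49·8² + 228·4² = 6784.
c = 2t² / 6784 = 2·262² / 6784 = 20.2370.

20.237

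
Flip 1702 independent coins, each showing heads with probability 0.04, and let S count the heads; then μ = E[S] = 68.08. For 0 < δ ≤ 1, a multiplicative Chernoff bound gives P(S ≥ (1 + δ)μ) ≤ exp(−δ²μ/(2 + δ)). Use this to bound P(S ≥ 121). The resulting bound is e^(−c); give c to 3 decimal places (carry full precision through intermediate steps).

Write 121 = (1 + δ)μ, so δ = 121/68.08 − 1 = 0.7773208…
Then the exponent is δ²μ/(2 + δ) = (121 − μ)² / (μ·(2 + δ)) = 14.811331.

14.811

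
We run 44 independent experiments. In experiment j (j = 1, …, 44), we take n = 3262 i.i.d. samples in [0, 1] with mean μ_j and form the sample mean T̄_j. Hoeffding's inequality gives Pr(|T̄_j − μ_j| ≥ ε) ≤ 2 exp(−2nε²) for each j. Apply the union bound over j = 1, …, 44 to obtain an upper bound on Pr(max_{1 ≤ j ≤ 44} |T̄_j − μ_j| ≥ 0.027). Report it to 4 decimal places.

0.7568

Per-experiment Hoeffding bound: 2·exp(−2·3262·0.027²) = 2·exp(−4.75600) = 0.0172.
Union bound over 44 events: 44·0.0172 = 0.75680.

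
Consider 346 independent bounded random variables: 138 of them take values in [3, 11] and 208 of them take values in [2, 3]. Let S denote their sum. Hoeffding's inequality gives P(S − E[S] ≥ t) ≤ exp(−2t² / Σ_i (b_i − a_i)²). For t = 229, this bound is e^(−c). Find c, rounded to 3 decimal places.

Σ(b_i − a_i)² = 138·8² + 208·1² = 9040.
c = 2t² / 9040 = 2·229² / 9040 = 11.6020.

11.602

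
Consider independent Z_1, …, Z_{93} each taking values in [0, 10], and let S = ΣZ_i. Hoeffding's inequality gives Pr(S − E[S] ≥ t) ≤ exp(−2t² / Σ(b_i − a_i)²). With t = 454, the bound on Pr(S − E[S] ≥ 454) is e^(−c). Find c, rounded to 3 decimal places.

44.326

Σ(b_i − a_i)² = 93·(10)² = 9300.
c = 2t²/9300 = 2·454²/9300 = 44.3260.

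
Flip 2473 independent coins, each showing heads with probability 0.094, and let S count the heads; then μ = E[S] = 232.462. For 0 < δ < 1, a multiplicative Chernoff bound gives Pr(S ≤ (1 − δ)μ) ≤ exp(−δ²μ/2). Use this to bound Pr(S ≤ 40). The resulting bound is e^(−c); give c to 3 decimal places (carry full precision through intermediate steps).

79.672

Write 40 = (1 − δ)μ, so δ = 1 − 40/232.462 = 0.8279289…
Then the exponent is δ²μ/2 = (μ − 40)²/(2μ) = 79.672423.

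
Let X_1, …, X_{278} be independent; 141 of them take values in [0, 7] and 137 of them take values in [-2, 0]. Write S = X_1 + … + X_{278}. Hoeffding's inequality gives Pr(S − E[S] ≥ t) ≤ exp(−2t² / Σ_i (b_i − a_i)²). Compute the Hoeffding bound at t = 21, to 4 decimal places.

Σ(b_i − a_i)² = 141·7² + 137·2² = 7457.
Exponent = 2·21² / 7457 = 0.11828.
Bound = exp(−0.11828) = 0.88845.

0.8884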